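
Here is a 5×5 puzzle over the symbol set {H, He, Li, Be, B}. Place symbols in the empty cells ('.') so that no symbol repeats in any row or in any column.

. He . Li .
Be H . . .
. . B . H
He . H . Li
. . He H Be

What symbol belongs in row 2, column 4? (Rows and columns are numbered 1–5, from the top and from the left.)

B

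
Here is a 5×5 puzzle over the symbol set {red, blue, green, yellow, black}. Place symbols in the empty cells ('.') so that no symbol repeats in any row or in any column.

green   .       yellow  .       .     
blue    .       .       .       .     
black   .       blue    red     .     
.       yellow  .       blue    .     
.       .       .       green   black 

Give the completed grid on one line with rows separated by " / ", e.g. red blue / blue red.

green red yellow black blue / blue black green yellow red / black green blue red yellow / red yellow black blue green / yellow blue red green black

(r1,c4): row 1 has {green,yellow}; column 4 has {red,blue,green}, so it must be black.
(r2,c4): row 2 has {blue}; column 4 has {red,blue,green,black}, so it must be yellow.
(r3,c2): row 3 has {red,blue,black}; column 2 has {yellow}, so it must be green.
(r3,c5): row 3 has {red,blue,green,black}; column 5 has {black}, so it must be yellow.
(r4,c1): row 4 has {blue,yellow}; column 1 has {blue,green,black}, so it must be red.
(r4,c5): row 4 has {red,blue,yellow}; column 5 has {yellow,black}, so it must be green.
(r5,c1): row 5 has {green,black}; column 1 has {red,blue,green,black}, so it must be yellow.
(r5,c3): row 5 has {green,yellow,black}; column 3 has {blue,yellow}, so it must be red.
(r2,c5): row 2 has {blue,yellow}; column 5 has {green,yellow,black}, so it must be red.
(r4,c3): row 4 has {red,blue,green,yellow}; column 3 has {red,blue,yellow}, so it must be black.
(r5,c2): row 5 has {red,green,yellow,black}; column 2 has {green,yellow}, so it must be blue.
(r1,c2): row 1 has {green,yellow,black}; column 2 has {blue,green,yellow}, so it must be red.
(r1,c5): row 1 has {red,green,yellow,black}; column 5 has {red,green,yellow,black}, so it must be blue.
(r2,c2): row 2 has {red,blue,yellow}; column 2 has {red,blue,green,yellow}, so it must be black.
(r2,c3): row 2 has {red,blue,yellow,black}; column 3 has {red,blue,yellow,black}, so it must be green.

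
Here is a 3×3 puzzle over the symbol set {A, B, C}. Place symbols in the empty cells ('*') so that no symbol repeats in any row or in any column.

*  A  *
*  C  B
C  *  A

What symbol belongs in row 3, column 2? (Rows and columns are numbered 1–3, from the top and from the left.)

(r1,c1) = B
(r1,c3) = C
(r2,c1) = A
(r3,c2) = B

B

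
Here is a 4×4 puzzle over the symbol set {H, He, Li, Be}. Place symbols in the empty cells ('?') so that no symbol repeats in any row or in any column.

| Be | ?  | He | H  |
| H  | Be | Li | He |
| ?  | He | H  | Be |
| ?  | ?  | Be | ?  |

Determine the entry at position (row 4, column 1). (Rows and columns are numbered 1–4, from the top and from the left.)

He

(r1,c2) = Li
(r3,c1) = Li
(r4,c1) = He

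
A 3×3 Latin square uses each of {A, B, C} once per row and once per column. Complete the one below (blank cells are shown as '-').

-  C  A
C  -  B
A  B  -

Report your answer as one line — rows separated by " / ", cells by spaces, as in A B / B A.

(r1,c1): row 1 has {A,C}; column 1 has {A,C}, so it must be B.
(r2,c2): row 2 has {B,C}; column 2 has {B,C}, so it must be A.
(r3,c3): row 3 has {A,B}; column 3 has {A,B}, so it must be C.

B C A / C A B / A B C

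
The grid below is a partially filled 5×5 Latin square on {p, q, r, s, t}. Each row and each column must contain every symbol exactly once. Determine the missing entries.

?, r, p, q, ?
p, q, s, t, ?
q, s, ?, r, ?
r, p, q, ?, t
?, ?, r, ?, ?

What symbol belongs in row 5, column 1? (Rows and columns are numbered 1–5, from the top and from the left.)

s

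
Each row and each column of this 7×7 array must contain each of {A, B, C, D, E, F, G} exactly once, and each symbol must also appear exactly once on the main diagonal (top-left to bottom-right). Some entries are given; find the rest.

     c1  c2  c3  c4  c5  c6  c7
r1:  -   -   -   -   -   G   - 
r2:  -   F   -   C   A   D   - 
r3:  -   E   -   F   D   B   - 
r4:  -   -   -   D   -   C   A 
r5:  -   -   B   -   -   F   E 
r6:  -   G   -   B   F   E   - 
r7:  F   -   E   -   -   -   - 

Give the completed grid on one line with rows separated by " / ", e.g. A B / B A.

B A D E C G F / E F G C A D B / C E A F D B G / G B F D E C A / D C B A G F E / A G C B F E D / F D E G B A C

Cell (r2,c3): row 2 has {A,C,D,F}; column 3 has {B,E} → G.
Cell (r2,c7): row 2 has {A,C,D,F,G}; column 7 has {A,E} → B.
Cell (r4,c2): row 4 has {A,C,D}; column 2 has {E,F,G} → B.
Cell (r4,c3): row 4 has {A,B,C,D}; column 3 has {B,E,G} → F.
Cell (r7,c6): row 7 has {E,F}; column 6 has {B,C,D,E,F,G} → A.
Cell (r2,c1): row 2 has {A,B,C,D,F,G}; column 1 has {F} → E.
Cell (r4,c1): row 4 has {A,B,C,D,F}; column 1 has {E,F} → G.
Cell (r4,c5): row 4 has {A,B,C,D,F,G}; column 5 has {A,D,F} → E.
Cell (r7,c4): row 7 has {A,E,F}; column 4 has {B,C,D,F} → G.
Cell (r7,c7): row 7 has {A,E,F,G}; column 7 has {A,B,E}; the diagonal has {D,E,F} → C.
Cell (r3,c3): row 3 has {B,D,E,F}; column 3 has {B,E,F,G}; the diagonal has {C,D,E,F} → A.
Cell (r3,c7): row 3 has {A,B,D,E,F}; column 7 has {A,B,C,E} → G.
Cell (r5,c4): row 5 has {B,E,F}; column 4 has {B,C,D,F,G} → A.
Cell (r5,c5): row 5 has {A,B,E,F}; column 5 has {A,D,E,F}; the diagonal has {A,C,D,E,F} → G.
Cell (r6,c7): row 6 has {B,E,F,G}; column 7 has {A,B,C,E,G} → D.
Cell (r7,c2): row 7 has {A,C,E,F,G}; column 2 has {B,E,F,G} → D.
Cell (r7,c5): row 7 has {A,C,D,E,F,G}; column 5 has {A,D,E,F,G} → B.
Cell (r1,c1): row 1 has {G}; column 1 has {E,F,G}; the diagonal has {A,C,D,E,F,G} → B.
Cell (r1,c4): row 1 has {B,G}; column 4 has {A,B,C,D,F,G} → E.
Cell (r1,c5): row 1 has {B,E,G}; column 5 has {A,B,D,E,F,G} → C.
Cell (r1,c7): row 1 has {B,C,E,G}; column 7 has {A,B,C,D,E,G} → F.
Cell (r3,c1): row 3 has {A,B,D,E,F,G}; column 1 has {B,E,F,G} → C.
Cell (r5,c1): row 5 has {A,B,E,F,G}; column 1 has {B,C,E,F,G} → D.
Cell (r5,c2): row 5 has {A,B,D,E,F,G}; column 2 has {B,D,E,F,G} → C.
Cell (r6,c1): row 6 has {B,D,E,F,G}; column 1 has {B,C,D,E,F,G} → A.
Cell (r6,c3): row 6 has {A,B,D,E,F,G}; column 3 has {A,B,E,F,G} → C.
Cell (r1,c2): row 1 has {B,C,E,F,G}; column 2 has {B,C,D,E,F,G} → A.
Cell (r1,c3): row 1 has {A,B,C,E,F,G}; column 3 has {A,B,C,E,F,G} → D.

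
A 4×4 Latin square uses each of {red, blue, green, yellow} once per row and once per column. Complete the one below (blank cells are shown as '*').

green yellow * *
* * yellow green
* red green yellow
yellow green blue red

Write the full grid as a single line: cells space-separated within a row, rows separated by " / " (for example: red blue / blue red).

green yellow red blue / red blue yellow green / blue red green yellow / yellow green blue red

row 1 has {green,yellow}; column 3 has {blue,green,yellow} — only red is left for (r1,c3).
row 1 has {red,green,yellow}; column 4 has {red,green,yellow} — only blue is left for (r1,c4).
row 2 has {green,yellow}; column 2 has {red,green,yellow} — only blue is left for (r2,c2).
row 3 has {red,green,yellow}; column 1 has {green,yellow} — only blue is left for (r3,c1).
row 2 has {blue,green,yellow}; column 1 has {blue,green,yellow} — only red is left for (r2,c1).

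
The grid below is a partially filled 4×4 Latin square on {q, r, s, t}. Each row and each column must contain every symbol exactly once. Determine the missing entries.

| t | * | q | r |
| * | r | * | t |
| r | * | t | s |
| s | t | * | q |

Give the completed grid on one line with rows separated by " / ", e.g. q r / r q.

(r1,c2) = s
(r2,c1) = q
(r2,c3) = s
(r3,c2) = q
(r4,c3) = r

t s q r / q r s t / r q t s / s t r q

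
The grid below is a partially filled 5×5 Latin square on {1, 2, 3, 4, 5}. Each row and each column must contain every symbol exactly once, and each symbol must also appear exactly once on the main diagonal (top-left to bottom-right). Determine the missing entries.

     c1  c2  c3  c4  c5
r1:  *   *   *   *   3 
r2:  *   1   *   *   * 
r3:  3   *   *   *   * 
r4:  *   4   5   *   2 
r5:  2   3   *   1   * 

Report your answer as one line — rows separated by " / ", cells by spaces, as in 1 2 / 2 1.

4 2 1 5 3 / 5 1 3 2 4 / 3 5 2 4 1 / 1 4 5 3 2 / 2 3 4 1 5

At row 4, column 1: row 4 has {2,4,5}; column 1 has {2,3}; that leaves 1.
At row 4, column 4: row 4 has {1,2,4,5}; column 4 has {1}; the diagonal has {1}; that leaves 3.
At row 5, column 3: row 5 has {1,2,3}; column 3 has {5}; that leaves 4.
At row 5, column 5: row 5 has {1,2,3,4}; column 5 has {2,3}; the diagonal has {1,3}; that leaves 5.
At row 1, column 1: row 1 has {3}; column 1 has {1,2,3}; the diagonal has {1,3,5}; that leaves 4.
At row 2, column 1: row 2 has {1}; column 1 has {1,2,3,4}; that leaves 5.
At row 2, column 5: row 2 has {1,5}; column 5 has {2,3,5}; that leaves 4.
At row 3, column 3: row 3 has {3}; column 3 has {4,5}; the diagonal has {1,3,4,5}; that leaves 2.
At row 3, column 5: row 3 has {2,3}; column 5 has {2,3,4,5}; that leaves 1.
At row 1, column 3: row 1 has {3,4}; column 3 has {2,4,5}; that leaves 1.
At row 2, column 3: row 2 has {1,4,5}; column 3 has {1,2,4,5}; that leaves 3.
At row 2, column 4: row 2 has {1,3,4,5}; column 4 has {1,3}; that leaves 2.
At row 3, column 2: row 3 has {1,2,3}; column 2 has {1,3,4}; that leaves 5.
At row 3, column 4: row 3 has {1,2,3,5}; column 4 has {1,2,3}; that leaves 4.
At row 1, column 2: row 1 has {1,3,4}; column 2 has {1,3,4,5}; that leaves 2.
At row 1, column 4: row 1 has {1,2,3,4}; column 4 has {1,2,3,4}; that leaves 5.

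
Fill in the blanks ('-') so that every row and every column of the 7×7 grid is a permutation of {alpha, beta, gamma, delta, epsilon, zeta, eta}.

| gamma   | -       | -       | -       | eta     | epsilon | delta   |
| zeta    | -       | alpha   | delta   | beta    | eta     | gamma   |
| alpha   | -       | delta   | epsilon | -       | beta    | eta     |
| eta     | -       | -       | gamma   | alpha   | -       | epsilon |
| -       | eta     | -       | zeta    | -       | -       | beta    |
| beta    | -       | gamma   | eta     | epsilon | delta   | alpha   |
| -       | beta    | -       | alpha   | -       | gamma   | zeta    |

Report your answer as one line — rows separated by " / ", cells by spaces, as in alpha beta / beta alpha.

gamma alpha zeta beta eta epsilon delta / zeta epsilon alpha delta beta eta gamma / alpha gamma delta epsilon zeta beta eta / eta delta beta gamma alpha zeta epsilon / delta eta epsilon zeta gamma alpha beta / beta zeta gamma eta epsilon delta alpha / epsilon beta eta alpha delta gamma zeta

(r1,c4): row 1 has {gamma,delta,epsilon,eta}; column 4 has {alpha,gamma,delta,epsilon,zeta,eta}, so it must be beta.
(r2,c2): row 2 has {alpha,beta,gamma,delta,zeta,eta}; column 2 has {beta,eta}, so it must be epsilon.
(r4,c6): row 4 has {alpha,gamma,epsilon,eta}; column 6 has {beta,gamma,delta,epsilon,eta}, so it must be zeta.
(r5,c3): row 5 has {beta,zeta,eta}; column 3 has {alpha,gamma,delta}, so it must be epsilon.
(r5,c6): row 5 has {beta,epsilon,zeta,eta}; column 6 has {beta,gamma,delta,epsilon,zeta,eta}, so it must be alpha.
(r6,c2): row 6 has {alpha,beta,gamma,delta,epsilon,eta}; column 2 has {beta,epsilon,eta}, so it must be zeta.
(r7,c3): row 7 has {alpha,beta,gamma,zeta}; column 3 has {alpha,gamma,delta,epsilon}, so it must be eta.
(r7,c5): row 7 has {alpha,beta,gamma,zeta,eta}; column 5 has {alpha,beta,epsilon,eta}, so it must be delta.
(r1,c2): row 1 has {beta,gamma,delta,epsilon,eta}; column 2 has {beta,epsilon,zeta,eta}, so it must be alpha.
(r1,c3): row 1 has {alpha,beta,gamma,delta,epsilon,eta}; column 3 has {alpha,gamma,delta,epsilon,eta}, so it must be zeta.
(r3,c2): row 3 has {alpha,beta,delta,epsilon,eta}; column 2 has {alpha,beta,epsilon,zeta,eta}, so it must be gamma.
(r3,c5): row 3 has {alpha,beta,gamma,delta,epsilon,eta}; column 5 has {alpha,beta,delta,epsilon,eta}, so it must be zeta.
(r4,c2): row 4 has {alpha,gamma,epsilon,zeta,eta}; column 2 has {alpha,beta,gamma,epsilon,zeta,eta}, so it must be delta.
(r4,c3): row 4 has {alpha,gamma,delta,epsilon,zeta,eta}; column 3 has {alpha,gamma,delta,epsilon,zeta,eta}, so it must be beta.
(r5,c1): row 5 has {alpha,beta,epsilon,zeta,eta}; column 1 has {alpha,beta,gamma,zeta,eta}, so it must be delta.
(r5,c5): row 5 has {alpha,beta,delta,epsilon,zeta,eta}; column 5 has {alpha,beta,delta,epsilon,zeta,eta}, so it must be gamma.
(r7,c1): row 7 has {alpha,beta,gamma,delta,zeta,eta}; column 1 has {alpha,beta,gamma,delta,zeta,eta}, so it must be epsilon.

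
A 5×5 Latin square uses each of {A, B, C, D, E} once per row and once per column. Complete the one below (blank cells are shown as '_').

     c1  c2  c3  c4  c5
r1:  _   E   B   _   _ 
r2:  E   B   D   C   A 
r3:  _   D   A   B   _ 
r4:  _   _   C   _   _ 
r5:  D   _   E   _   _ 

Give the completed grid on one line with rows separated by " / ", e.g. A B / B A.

A E B D C / E B D C A / C D A B E / B A C E D / D C E A B

(r3,c1) = C
(r3,c5) = E
(r4,c2) = A
(r5,c2) = C
(r5,c4) = A
(r5,c5) = B
(r1,c1) = A
(r1,c4) = D
(r1,c5) = C
(r4,c1) = B
(r4,c4) = E
(r4,c5) = D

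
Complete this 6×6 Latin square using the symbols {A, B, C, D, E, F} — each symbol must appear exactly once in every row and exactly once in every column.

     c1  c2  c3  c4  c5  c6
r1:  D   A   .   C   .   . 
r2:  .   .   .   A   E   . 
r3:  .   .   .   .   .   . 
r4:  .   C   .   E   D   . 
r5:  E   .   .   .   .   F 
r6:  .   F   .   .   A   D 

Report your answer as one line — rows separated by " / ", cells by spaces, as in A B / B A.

D A B C F E / F D C A E B / A E D F B C / B C F E D A / E B A D C F / C F E B A D

Cell (r6,c4): row 6 has {A,D,F}; column 4 has {A,C,E} → B.
Cell (r5,c4): row 5 has {E,F}; column 4 has {A,B,C,E} → D.
Cell (r6,c1): row 6 has {A,B,D,F}; column 1 has {D,E} → C.
Cell (r6,c3): row 6 has {A,B,C,D,F}; column 3 is empty so far → E.
Cell (r3,c4): row 3 is empty so far; column 4 has {A,B,C,D,E} → F.
Cell (r5,c2): row 5 has {D,E,F}; column 2 has {A,C,F} → B.
Cell (r5,c5): row 5 has {B,D,E,F}; column 5 has {A,D,E} → C.
Cell (r2,c2): row 2 has {A,E}; column 2 has {A,B,C,F} → D.
Cell (r3,c2): row 3 has {F}; column 2 has {A,B,C,D,F} → E.
Cell (r3,c5): row 3 has {E,F}; column 5 has {A,C,D,E} → B.
Cell (r5,c3): row 5 has {B,C,D,E,F}; column 3 has {E} → A.
Cell (r1,c5): row 1 has {A,C,D}; column 5 has {A,B,C,D,E} → F.
Cell (r3,c1): row 3 has {B,E,F}; column 1 has {C,D,E} → A.
Cell (r3,c6): row 3 has {A,B,E,F}; column 6 has {D,F} → C.
Cell (r1,c3): row 1 has {A,C,D,F}; column 3 has {A,E} → B.
Cell (r1,c6): row 1 has {A,B,C,D,F}; column 6 has {C,D,F} → E.
Cell (r2,c6): row 2 has {A,D,E}; column 6 has {C,D,E,F} → B.
Cell (r3,c3): row 3 has {A,B,C,E,F}; column 3 has {A,B,E} → D.
Cell (r4,c3): row 4 has {C,D,E}; column 3 has {A,B,D,E} → F.
Cell (r4,c6): row 4 has {C,D,E,F}; column 6 has {B,C,D,E,F} → A.
Cell (r2,c1): row 2 has {A,B,D,E}; column 1 has {A,C,D,E} → F.
Cell (r2,c3): row 2 has {A,B,D,E,F}; column 3 has {A,B,D,E,F} → C.
Cell (r4,c1): row 4 has {A,C,D,E,F}; column 1 has {A,C,D,E,F} → B.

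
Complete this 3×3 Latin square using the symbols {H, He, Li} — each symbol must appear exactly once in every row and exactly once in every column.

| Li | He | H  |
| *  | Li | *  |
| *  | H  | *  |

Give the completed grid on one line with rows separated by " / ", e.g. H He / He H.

At row 2, column 3: row 2 has {Li}; column 3 has {H}; that leaves He.
At row 3, column 1: row 3 has {H}; column 1 has {Li}; that leaves He.
At row 3, column 3: row 3 has {H,He}; column 3 has {H,He}; that leaves Li.
At row 2, column 1: row 2 has {He,Li}; column 1 has {He,Li}; that leaves H.

Li He H / H Li He / He H Li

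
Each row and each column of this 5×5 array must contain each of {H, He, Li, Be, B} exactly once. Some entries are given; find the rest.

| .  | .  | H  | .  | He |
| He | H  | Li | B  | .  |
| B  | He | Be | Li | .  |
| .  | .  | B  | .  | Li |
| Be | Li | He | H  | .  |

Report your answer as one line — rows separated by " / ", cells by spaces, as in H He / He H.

Li B H Be He / He H Li B Be / B He Be Li H / H Be B He Li / Be Li He H B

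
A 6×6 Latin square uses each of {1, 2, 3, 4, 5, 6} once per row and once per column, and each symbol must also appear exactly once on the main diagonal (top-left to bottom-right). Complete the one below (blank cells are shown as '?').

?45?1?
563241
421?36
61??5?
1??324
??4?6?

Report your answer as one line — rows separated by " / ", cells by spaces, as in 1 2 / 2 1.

Cell (r1,c1): row 1 has {1,4,5}; column 1 has {1,4,5,6}; the diagonal has {1,2,6} → 3.
Cell (r1,c4): row 1 has {1,3,4,5}; column 4 has {2,3} → 6.
Cell (r1,c6): row 1 has {1,3,4,5,6}; column 6 has {1,4,6} → 2.
Cell (r3,c4): row 3 has {1,2,3,4,6}; column 4 has {2,3,6} → 5.
Cell (r4,c3): row 4 has {1,5,6}; column 3 has {1,3,4,5} → 2.
Cell (r4,c4): row 4 has {1,2,5,6}; column 4 has {2,3,5,6}; the diagonal has {1,2,3,6} → 4.
Cell (r4,c6): row 4 has {1,2,4,5,6}; column 6 has {1,2,4,6} → 3.
Cell (r5,c2): row 5 has {1,2,3,4}; column 2 has {1,2,4,6} → 5.
Cell (r5,c3): row 5 has {1,2,3,4,5}; column 3 has {1,2,3,4,5} → 6.
Cell (r6,c1): row 6 has {4,6}; column 1 has {1,3,4,5,6} → 2.
Cell (r6,c2): row 6 has {2,4,6}; column 2 has {1,2,4,5,6} → 3.
Cell (r6,c4): row 6 has {2,3,4,6}; column 4 has {2,3,4,5,6} → 1.
Cell (r6,c6): row 6 has {1,2,3,4,6}; column 6 has {1,2,3,4,6}; the diagonal has {1,2,3,4,6} → 5.

3 4 5 6 1 2 / 5 6 3 2 4 1 / 4 2 1 5 3 6 / 6 1 2 4 5 3 / 1 5 6 3 2 4 / 2 3 4 1 6 5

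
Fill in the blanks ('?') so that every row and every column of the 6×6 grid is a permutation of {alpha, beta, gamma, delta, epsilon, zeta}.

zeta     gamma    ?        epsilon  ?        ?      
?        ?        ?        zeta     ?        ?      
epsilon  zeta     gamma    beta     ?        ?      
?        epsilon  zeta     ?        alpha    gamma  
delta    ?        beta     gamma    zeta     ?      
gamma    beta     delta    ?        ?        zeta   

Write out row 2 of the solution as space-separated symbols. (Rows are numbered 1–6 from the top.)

alpha delta epsilon zeta gamma beta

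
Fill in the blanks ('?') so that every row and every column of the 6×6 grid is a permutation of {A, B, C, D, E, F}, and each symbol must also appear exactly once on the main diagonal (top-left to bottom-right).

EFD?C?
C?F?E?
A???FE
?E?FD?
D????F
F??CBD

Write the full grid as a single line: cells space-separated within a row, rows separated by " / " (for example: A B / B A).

E F D A C B / C B F D E A / A D C B F E / B E A F D C / D C B E A F / F A E C B D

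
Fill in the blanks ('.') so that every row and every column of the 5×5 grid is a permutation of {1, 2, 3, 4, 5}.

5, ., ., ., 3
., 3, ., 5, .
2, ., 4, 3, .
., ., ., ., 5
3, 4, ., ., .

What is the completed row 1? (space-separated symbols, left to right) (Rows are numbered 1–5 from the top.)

row 3 has {2,3,4}; column 5 has {3,5} — only 1 is left for (r3,c5).
row 5 has {3,4}; column 5 has {1,3,5} — only 2 is left for (r5,c5).
row 2 has {3,5}; column 5 has {1,2,3,5} — only 4 is left for (r2,c5).
row 3 has {1,2,3,4}; column 2 has {3,4} — only 5 is left for (r3,c2).
row 5 has {2,3,4}; column 4 has {3,5} — only 1 is left for (r5,c4).
row 2 has {3,4,5}; column 1 has {2,3,5} — only 1 is left for (r2,c1).
row 2 has {1,3,4,5}; column 3 has {4} — only 2 is left for (r2,c3).
row 4 has {5}; column 1 has {1,2,3,5} — only 4 is left for (r4,c1).
row 4 has {4,5}; column 4 has {1,3,5} — only 2 is left for (r4,c4).
row 5 has {1,2,3,4}; column 3 has {2,4} — only 5 is left for (r5,c3).
row 1 has {3,5}; column 3 has {2,4,5} — only 1 is left for (r1,c3).
row 1 has {1,3,5}; column 4 has {1,2,3,5} — only 4 is left for (r1,c4).
row 4 has {2,4,5}; column 2 has {3,4,5} — only 1 is left for (r4,c2).
row 4 has {1,2,4,5}; column 3 has {1,2,4,5} — only 3 is left for (r4,c3).
row 1 has {1,3,4,5}; column 2 has {1,3,4,5} — only 2 is left for (r1,c2).

5 2 1 4 3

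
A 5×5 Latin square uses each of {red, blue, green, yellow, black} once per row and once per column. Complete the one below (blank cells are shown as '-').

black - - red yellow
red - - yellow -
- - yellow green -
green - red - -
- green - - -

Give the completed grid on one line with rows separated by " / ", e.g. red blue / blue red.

black blue green red yellow / red black blue yellow green / blue red yellow green black / green yellow red black blue / yellow green black blue red

(r1,c2) = blue
(r1,c3) = green
(r2,c2) = black
(r2,c3) = blue
(r2,c5) = green
(r3,c1) = blue
(r3,c2) = red
(r3,c5) = black
(r4,c2) = yellow
(r4,c5) = blue
(r5,c1) = yellow
(r5,c3) = black
(r5,c4) = blue
(r5,c5) = red
(r4,c4) = black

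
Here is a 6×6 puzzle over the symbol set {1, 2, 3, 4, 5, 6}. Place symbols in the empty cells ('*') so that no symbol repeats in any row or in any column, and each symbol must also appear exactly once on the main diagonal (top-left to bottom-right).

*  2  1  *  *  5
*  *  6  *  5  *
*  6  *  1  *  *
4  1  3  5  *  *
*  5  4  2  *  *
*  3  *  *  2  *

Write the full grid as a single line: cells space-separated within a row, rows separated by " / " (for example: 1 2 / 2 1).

3 2 1 6 4 5 / 2 4 6 3 5 1 / 5 6 2 1 3 4 / 4 1 3 5 6 2 / 6 5 4 2 1 3 / 1 3 5 4 2 6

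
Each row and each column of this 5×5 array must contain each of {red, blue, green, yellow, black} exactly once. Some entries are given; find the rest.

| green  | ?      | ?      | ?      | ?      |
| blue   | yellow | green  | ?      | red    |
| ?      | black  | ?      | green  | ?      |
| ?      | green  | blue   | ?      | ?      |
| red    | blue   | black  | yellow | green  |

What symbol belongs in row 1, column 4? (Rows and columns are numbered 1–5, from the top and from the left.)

(r1,c2) = red
(r1,c3) = yellow
(r2,c4) = black
(r3,c1) = yellow
(r3,c3) = red
(r3,c5) = blue
(r4,c1) = black
(r4,c4) = red
(r4,c5) = yellow
(r1,c4) = blue

blue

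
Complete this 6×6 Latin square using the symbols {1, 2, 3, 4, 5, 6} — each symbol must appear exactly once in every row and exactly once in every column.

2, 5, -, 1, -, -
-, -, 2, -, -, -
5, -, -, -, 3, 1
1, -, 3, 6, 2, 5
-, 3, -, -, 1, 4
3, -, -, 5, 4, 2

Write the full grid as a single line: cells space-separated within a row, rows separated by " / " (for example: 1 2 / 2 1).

row 1 has {1,2,5}; column 5 has {1,2,3,4} — only 6 is left for (r1,c5).
row 1 has {1,2,5,6}; column 6 has {1,2,4,5} — only 3 is left for (r1,c6).
row 2 has {2}; column 5 has {1,2,3,4,6} — only 5 is left for (r2,c5).
row 2 has {2,5}; column 6 has {1,2,3,4,5} — only 6 is left for (r2,c6).
row 4 has {1,2,3,5,6}; column 2 has {3,5} — only 4 is left for (r4,c2).
row 5 has {1,3,4}; column 1 has {1,2,3,5} — only 6 is left for (r5,c1).
row 5 has {1,3,4,6}; column 3 has {2,3} — only 5 is left for (r5,c3).
row 5 has {1,3,4,5,6}; column 4 has {1,5,6} — only 2 is left for (r5,c4).
row 1 has {1,2,3,5,6}; column 3 has {2,3,5} — only 4 is left for (r1,c3).
row 2 has {2,5,6}; column 1 has {1,2,3,5,6} — only 4 is left for (r2,c1).
row 2 has {2,4,5,6}; column 2 has {3,4,5} — only 1 is left for (r2,c2).
row 2 has {1,2,4,5,6}; column 4 has {1,2,5,6} — only 3 is left for (r2,c4).
row 3 has {1,3,5}; column 3 has {2,3,4,5} — only 6 is left for (r3,c3).
row 3 has {1,3,5,6}; column 4 has {1,2,3,5,6} — only 4 is left for (r3,c4).
row 6 has {2,3,4,5}; column 2 has {1,3,4,5} — only 6 is left for (r6,c2).
row 6 has {2,3,4,5,6}; column 3 has {2,3,4,5,6} — only 1 is left for (r6,c3).
row 3 has {1,3,4,5,6}; column 2 has {1,3,4,5,6} — only 2 is left for (r3,c2).

2 5 4 1 6 3 / 4 1 2 3 5 6 / 5 2 6 4 3 1 / 1 4 3 6 2 5 / 6 3 5 2 1 4 / 3 6 1 5 4 2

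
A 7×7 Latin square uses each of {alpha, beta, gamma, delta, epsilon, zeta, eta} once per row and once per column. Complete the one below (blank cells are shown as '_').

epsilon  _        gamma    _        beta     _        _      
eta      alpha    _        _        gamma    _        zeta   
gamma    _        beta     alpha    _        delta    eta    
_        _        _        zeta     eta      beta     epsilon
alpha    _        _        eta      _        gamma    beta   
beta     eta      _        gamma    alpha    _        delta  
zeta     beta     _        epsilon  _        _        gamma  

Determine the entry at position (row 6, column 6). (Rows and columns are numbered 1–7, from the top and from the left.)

zeta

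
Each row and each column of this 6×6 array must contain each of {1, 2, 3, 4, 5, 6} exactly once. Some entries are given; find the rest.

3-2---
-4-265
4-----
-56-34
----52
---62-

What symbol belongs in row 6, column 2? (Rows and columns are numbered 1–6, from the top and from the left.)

1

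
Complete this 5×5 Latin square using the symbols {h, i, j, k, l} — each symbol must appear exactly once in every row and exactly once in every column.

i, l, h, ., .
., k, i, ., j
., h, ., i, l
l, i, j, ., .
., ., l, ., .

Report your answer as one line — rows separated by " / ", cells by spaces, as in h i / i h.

i l h j k / h k i l j / j h k i l / l i j k h / k j l h i

At row 1, column 5: row 1 has {h,i,l}; column 5 has {j,l}; that leaves k.
At row 2, column 1: row 2 has {i,j,k}; column 1 has {i,l}; that leaves h.
At row 2, column 4: row 2 has {h,i,j,k}; column 4 has {i}; that leaves l.
At row 3, column 3: row 3 has {h,i,l}; column 3 has {h,i,j,l}; that leaves k.
At row 4, column 5: row 4 has {i,j,l}; column 5 has {j,k,l}; that leaves h.
At row 5, column 2: row 5 has {l}; column 2 has {h,i,k,l}; that leaves j.
At row 5, column 5: row 5 has {j,l}; column 5 has {h,j,k,l}; that leaves i.
At row 1, column 4: row 1 has {h,i,k,l}; column 4 has {i,l}; that leaves j.
At row 3, column 1: row 3 has {h,i,k,l}; column 1 has {h,i,l}; that leaves j.
At row 4, column 4: row 4 has {h,i,j,l}; column 4 has {i,j,l}; that leaves k.
At row 5, column 1: row 5 has {i,j,l}; column 1 has {h,i,j,l}; that leaves k.
At row 5, column 4: row 5 has {i,j,k,l}; column 4 has {i,j,k,l}; that leaves h.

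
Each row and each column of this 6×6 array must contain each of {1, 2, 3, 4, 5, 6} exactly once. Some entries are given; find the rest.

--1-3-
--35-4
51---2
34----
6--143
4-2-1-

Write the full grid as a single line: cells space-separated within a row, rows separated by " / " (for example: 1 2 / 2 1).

2 5 1 4 3 6 / 1 6 3 5 2 4 / 5 1 4 3 6 2 / 3 4 6 2 5 1 / 6 2 5 1 4 3 / 4 3 2 6 1 5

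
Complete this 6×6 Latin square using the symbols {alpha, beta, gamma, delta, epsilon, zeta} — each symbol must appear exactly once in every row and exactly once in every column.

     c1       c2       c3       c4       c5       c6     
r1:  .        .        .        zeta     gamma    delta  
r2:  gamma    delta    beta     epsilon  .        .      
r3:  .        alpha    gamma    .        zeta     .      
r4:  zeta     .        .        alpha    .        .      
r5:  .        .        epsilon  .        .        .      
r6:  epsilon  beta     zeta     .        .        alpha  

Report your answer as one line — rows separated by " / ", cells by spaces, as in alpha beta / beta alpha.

beta epsilon alpha zeta gamma delta / gamma delta beta epsilon alpha zeta / delta alpha gamma beta zeta epsilon / zeta gamma delta alpha epsilon beta / alpha zeta epsilon delta beta gamma / epsilon beta zeta gamma delta alpha

(r1,c2) = epsilon
(r1,c3) = alpha
(r2,c5) = alpha
(r2,c6) = zeta
(r4,c2) = gamma
(r4,c3) = delta
(r5,c2) = zeta
(r6,c5) = delta
(r1,c1) = beta
(r3,c1) = delta
(r3,c4) = beta
(r3,c6) = epsilon
(r4,c6) = beta
(r5,c1) = alpha
(r5,c5) = beta
(r5,c6) = gamma
(r6,c4) = gamma
(r4,c5) = epsilon
(r5,c4) = delta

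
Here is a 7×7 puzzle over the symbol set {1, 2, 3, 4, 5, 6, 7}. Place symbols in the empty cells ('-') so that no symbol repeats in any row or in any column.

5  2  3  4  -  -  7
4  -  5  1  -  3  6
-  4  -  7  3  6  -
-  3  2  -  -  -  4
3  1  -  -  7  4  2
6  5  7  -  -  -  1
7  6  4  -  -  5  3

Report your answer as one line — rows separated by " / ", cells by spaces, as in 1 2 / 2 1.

5 2 3 4 6 1 7 / 4 7 5 1 2 3 6 / 2 4 1 7 3 6 5 / 1 3 2 6 5 7 4 / 3 1 6 5 7 4 2 / 6 5 7 3 4 2 1 / 7 6 4 2 1 5 3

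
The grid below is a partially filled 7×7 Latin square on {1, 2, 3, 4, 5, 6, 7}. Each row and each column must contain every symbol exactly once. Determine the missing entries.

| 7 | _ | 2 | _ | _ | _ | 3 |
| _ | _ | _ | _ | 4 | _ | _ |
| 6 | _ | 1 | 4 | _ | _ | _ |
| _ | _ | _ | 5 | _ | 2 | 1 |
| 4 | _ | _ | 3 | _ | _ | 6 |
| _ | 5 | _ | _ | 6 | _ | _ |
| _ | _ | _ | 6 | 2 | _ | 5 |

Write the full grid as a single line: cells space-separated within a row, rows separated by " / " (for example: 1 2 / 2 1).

(r1,c4) = 1
(r1,c5) = 5
(r4,c1) = 3
(r4,c5) = 7
(r5,c5) = 1
(r7,c1) = 1
(r3,c5) = 3
(r6,c1) = 2
(r6,c4) = 7
(r6,c7) = 4
(r2,c1) = 5
(r2,c4) = 2
(r2,c7) = 7
(r3,c7) = 2
(r6,c3) = 3
(r6,c6) = 1
(r2,c3) = 6
(r2,c6) = 3
(r3,c2) = 7
(r3,c6) = 5
(r4,c3) = 4
(r5,c2) = 2
(r5,c6) = 7
(r7,c3) = 7
(r7,c6) = 4
(r1,c6) = 6
(r2,c2) = 1
(r4,c2) = 6
(r5,c3) = 5
(r7,c2) = 3
(r1,c2) = 4

7 4 2 1 5 6 3 / 5 1 6 2 4 3 7 / 6 7 1 4 3 5 2 / 3 6 4 5 7 2 1 / 4 2 5 3 1 7 6 / 2 5 3 7 6 1 4 / 1 3 7 6 2 4 5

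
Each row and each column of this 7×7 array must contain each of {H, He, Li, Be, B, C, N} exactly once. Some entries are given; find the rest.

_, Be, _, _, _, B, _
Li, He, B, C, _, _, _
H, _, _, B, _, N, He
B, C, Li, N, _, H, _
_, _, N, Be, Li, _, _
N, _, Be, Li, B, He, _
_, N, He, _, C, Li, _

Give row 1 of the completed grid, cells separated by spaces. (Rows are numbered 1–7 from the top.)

(r2,c6) = Be
(r3,c2) = Li
(r3,c3) = C
(r3,c5) = Be
(r4,c5) = He
(r4,c7) = Be
(r5,c6) = C
(r6,c2) = H
(r6,c7) = C
(r7,c1) = Be
(r7,c4) = H
(r7,c7) = B
(r1,c3) = H
(r1,c4) = He
(r1,c5) = N
(r1,c7) = Li
(r2,c5) = H
(r2,c7) = N
(r5,c1) = He
(r5,c2) = B
(r5,c7) = H
(r1,c1) = C

C Be H He N B Li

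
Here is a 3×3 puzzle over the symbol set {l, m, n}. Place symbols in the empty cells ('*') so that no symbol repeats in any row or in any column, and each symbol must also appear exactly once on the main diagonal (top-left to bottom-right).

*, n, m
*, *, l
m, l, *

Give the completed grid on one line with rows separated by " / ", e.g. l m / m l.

l n m / n m l / m l n

Cell (r1,c1): row 1 has {m,n}; column 1 has {m}; the diagonal is empty so far → l.
Cell (r2,c1): row 2 has {l}; column 1 has {l,m} → n.
Cell (r2,c2): row 2 has {l,n}; column 2 has {l,n}; the diagonal has {l} → m.
Cell (r3,c3): row 3 has {l,m}; column 3 has {l,m}; the diagonal has {l,m} → n.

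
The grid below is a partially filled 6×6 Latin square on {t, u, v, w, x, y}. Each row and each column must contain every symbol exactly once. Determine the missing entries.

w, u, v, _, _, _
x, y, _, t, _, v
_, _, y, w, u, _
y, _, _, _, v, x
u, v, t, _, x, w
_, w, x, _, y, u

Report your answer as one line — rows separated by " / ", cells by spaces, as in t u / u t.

w u v x t y / x y u t w v / v x y w u t / y t w u v x / u v t y x w / t w x v y u

row 1 has {u,v,w}; column 5 has {u,v,x,y} — only t is left for (r1,c5).
row 1 has {t,u,v,w}; column 6 has {u,v,w,x} — only y is left for (r1,c6).
row 2 has {t,v,x,y}; column 5 has {t,u,v,x,y} — only w is left for (r2,c5).
row 3 has {u,w,y}; column 6 has {u,v,w,x,y} — only t is left for (r3,c6).
row 4 has {v,x,y}; column 2 has {u,v,w,y} — only t is left for (r4,c2).
row 4 has {t,v,x,y}; column 4 has {t,w} — only u is left for (r4,c4).
row 5 has {t,u,v,w,x}; column 4 has {t,u,w} — only y is left for (r5,c4).
row 6 has {u,w,x,y}; column 4 has {t,u,w,y} — only v is left for (r6,c4).
row 1 has {t,u,v,w,y}; column 4 has {t,u,v,w,y} — only x is left for (r1,c4).
row 2 has {t,v,w,x,y}; column 3 has {t,v,x,y} — only u is left for (r2,c3).
row 3 has {t,u,w,y}; column 1 has {u,w,x,y} — only v is left for (r3,c1).
row 3 has {t,u,v,w,y}; column 2 has {t,u,v,w,y} — only x is left for (r3,c2).
row 4 has {t,u,v,x,y}; column 3 has {t,u,v,x,y} — only w is left for (r4,c3).
row 6 has {u,v,w,x,y}; column 1 has {u,v,w,x,y} — only t is left for (r6,c1).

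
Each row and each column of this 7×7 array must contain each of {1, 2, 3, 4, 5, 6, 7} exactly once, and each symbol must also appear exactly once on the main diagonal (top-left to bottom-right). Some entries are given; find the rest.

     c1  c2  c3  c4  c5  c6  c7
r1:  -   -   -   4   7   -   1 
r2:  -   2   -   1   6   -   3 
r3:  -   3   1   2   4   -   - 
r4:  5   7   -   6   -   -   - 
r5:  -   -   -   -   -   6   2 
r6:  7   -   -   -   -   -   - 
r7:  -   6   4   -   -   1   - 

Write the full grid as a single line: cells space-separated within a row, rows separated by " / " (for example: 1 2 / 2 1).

(r1,c1): row 1 has {1,4,7}; column 1 has {5,7}; the diagonal has {1,2,6}, so it must be 3.
(r1,c2): row 1 has {1,3,4,7}; column 2 has {2,3,6,7}, so it must be 5.
(r1,c6): row 1 has {1,3,4,5,7}; column 6 has {1,6}, so it must be 2.
(r2,c1): row 2 has {1,2,3,6}; column 1 has {3,5,7}, so it must be 4.
(r3,c1): row 3 has {1,2,3,4}; column 1 has {3,4,5,7}, so it must be 6.
(r4,c7): row 4 has {5,6,7}; column 7 has {1,2,3}, so it must be 4.
(r5,c1): row 5 has {2,6}; column 1 has {3,4,5,6,7}, so it must be 1.
(r5,c2): row 5 has {1,2,6}; column 2 has {2,3,5,6,7}, so it must be 4.
(r5,c5): row 5 has {1,2,4,6}; column 5 has {4,6,7}; the diagonal has {1,2,3,6}, so it must be 5.
(r6,c2): row 6 has {7}; column 2 has {2,3,4,5,6,7}, so it must be 1.
(r6,c6): row 6 has {1,7}; column 6 has {1,2,6}; the diagonal has {1,2,3,5,6}, so it must be 4.
(r7,c1): row 7 has {1,4,6}; column 1 has {1,3,4,5,6,7}, so it must be 2.
(r7,c5): row 7 has {1,2,4,6}; column 5 has {4,5,6,7}, so it must be 3.
(r7,c7): row 7 has {1,2,3,4,6}; column 7 has {1,2,3,4}; the diagonal has {1,2,3,4,5,6}, so it must be 7.
(r1,c3): row 1 has {1,2,3,4,5,7}; column 3 has {1,4}, so it must be 6.
(r3,c7): row 3 has {1,2,3,4,6}; column 7 has {1,2,3,4,7}, so it must be 5.
(r4,c6): row 4 has {4,5,6,7}; column 6 has {1,2,4,6}, so it must be 3.
(r6,c5): row 6 has {1,4,7}; column 5 has {3,4,5,6,7}, so it must be 2.
(r6,c7): row 6 has {1,2,4,7}; column 7 has {1,2,3,4,5,7}, so it must be 6.
(r7,c4): row 7 has {1,2,3,4,6,7}; column 4 has {1,2,4,6}, so it must be 5.
(r3,c6): row 3 has {1,2,3,4,5,6}; column 6 has {1,2,3,4,6}, so it must be 7.
(r4,c3): row 4 has {3,4,5,6,7}; column 3 has {1,4,6}, so it must be 2.
(r4,c5): row 4 has {2,3,4,5,6,7}; column 5 has {2,3,4,5,6,7}, so it must be 1.
(r6,c4): row 6 has {1,2,4,6,7}; column 4 has {1,2,4,5,6}, so it must be 3.
(r2,c6): row 2 has {1,2,3,4,6}; column 6 has {1,2,3,4,6,7}, so it must be 5.
(r5,c4): row 5 has {1,2,4,5,6}; column 4 has {1,2,3,4,5,6}, so it must be 7.
(r6,c3): row 6 has {1,2,3,4,6,7}; column 3 has {1,2,4,6}, so it must be 5.
(r2,c3): row 2 has {1,2,3,4,5,6}; column 3 has {1,2,4,5,6}, so it must be 7.
(r5,c3): row 5 has {1,2,4,5,6,7}; column 3 has {1,2,4,5,6,7}, so it must be 3.

3 5 6 4 7 2 1 / 4 2 7 1 6 5 3 / 6 3 1 2 4 7 5 / 5 7 2 6 1 3 4 / 1 4 3 7 5 6 2 / 7 1 5 3 2 4 6 / 2 6 4 5 3 1 7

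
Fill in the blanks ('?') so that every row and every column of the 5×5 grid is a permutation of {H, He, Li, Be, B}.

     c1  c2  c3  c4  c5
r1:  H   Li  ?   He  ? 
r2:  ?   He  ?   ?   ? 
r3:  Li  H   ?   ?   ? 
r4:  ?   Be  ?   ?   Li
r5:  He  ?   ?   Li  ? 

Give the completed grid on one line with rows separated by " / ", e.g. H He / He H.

(r4,c1) = B
(r4,c4) = H
(r5,c2) = B
(r2,c1) = Be
(r2,c4) = B
(r2,c5) = H
(r3,c4) = Be
(r4,c3) = He
(r5,c5) = Be
(r1,c5) = B
(r2,c3) = Li
(r3,c3) = B
(r3,c5) = He
(r5,c3) = H
(r1,c3) = Be

H Li Be He B / Be He Li B H / Li H B Be He / B Be He H Li / He B H Li Be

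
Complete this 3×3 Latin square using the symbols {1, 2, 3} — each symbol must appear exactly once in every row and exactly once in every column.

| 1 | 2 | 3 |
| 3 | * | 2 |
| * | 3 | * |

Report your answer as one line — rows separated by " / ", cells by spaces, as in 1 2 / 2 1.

row 2 has {2,3}; column 2 has {2,3} — only 1 is left for (r2,c2).
row 3 has {3}; column 1 has {1,3} — only 2 is left for (r3,c1).
row 3 has {2,3}; column 3 has {2,3} — only 1 is left for (r3,c3).

1 2 3 / 3 1 2 / 2 3 1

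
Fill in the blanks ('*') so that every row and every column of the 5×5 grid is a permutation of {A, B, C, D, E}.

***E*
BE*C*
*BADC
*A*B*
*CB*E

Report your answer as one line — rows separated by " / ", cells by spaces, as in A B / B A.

A D C E B / B E D C A / E B A D C / C A E B D / D C B A E

Cell (r1,c2): row 1 has {E}; column 2 has {A,B,C,E} → D.
Cell (r1,c3): row 1 has {D,E}; column 3 has {A,B} → C.
Cell (r2,c3): row 2 has {B,C,E}; column 3 has {A,B,C} → D.
Cell (r2,c5): row 2 has {B,C,D,E}; column 5 has {C,E} → A.
Cell (r3,c1): row 3 has {A,B,C,D}; column 1 has {B} → E.
Cell (r4,c3): row 4 has {A,B}; column 3 has {A,B,C,D} → E.
Cell (r4,c5): row 4 has {A,B,E}; column 5 has {A,C,E} → D.
Cell (r5,c4): row 5 has {B,C,E}; column 4 has {B,C,D,E} → A.
Cell (r1,c1): row 1 has {C,D,E}; column 1 has {B,E} → A.
Cell (r1,c5): row 1 has {A,C,D,E}; column 5 has {A,C,D,E} → B.
Cell (r4,c1): row 4 has {A,B,D,E}; column 1 has {A,B,E} → C.
Cell (r5,c1): row 5 has {A,B,C,E}; column 1 has {A,B,C,E} → D.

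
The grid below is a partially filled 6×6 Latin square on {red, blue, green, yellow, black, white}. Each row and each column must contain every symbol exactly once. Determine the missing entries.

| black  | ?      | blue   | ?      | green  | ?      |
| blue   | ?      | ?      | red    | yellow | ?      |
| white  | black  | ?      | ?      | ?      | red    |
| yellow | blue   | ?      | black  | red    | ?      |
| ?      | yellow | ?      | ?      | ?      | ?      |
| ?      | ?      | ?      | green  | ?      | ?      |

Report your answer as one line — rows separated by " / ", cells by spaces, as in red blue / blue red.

At row 3, column 5: row 3 has {red,black,white}; column 5 has {red,green,yellow}; that leaves blue.
At row 6, column 1: row 6 has {green}; column 1 has {blue,yellow,black,white}; that leaves red.
At row 6, column 2: row 6 has {red,green}; column 2 has {blue,yellow,black}; that leaves white.
At row 6, column 5: row 6 has {red,green,white}; column 5 has {red,blue,green,yellow}; that leaves black.
At row 1, column 2: row 1 has {blue,green,black}; column 2 has {blue,yellow,black,white}; that leaves red.
At row 2, column 2: row 2 has {red,blue,yellow}; column 2 has {red,blue,yellow,black,white}; that leaves green.
At row 3, column 4: row 3 has {red,blue,black,white}; column 4 has {red,green,black}; that leaves yellow.
At row 5, column 1: row 5 has {yellow}; column 1 has {red,blue,yellow,black,white}; that leaves green.
At row 5, column 5: row 5 has {green,yellow}; column 5 has {red,blue,green,yellow,black}; that leaves white.
At row 6, column 3: row 6 has {red,green,black,white}; column 3 has {blue}; that leaves yellow.
At row 6, column 6: row 6 has {red,green,yellow,black,white}; column 6 has {red}; that leaves blue.
At row 1, column 4: row 1 has {red,blue,green,black}; column 4 has {red,green,yellow,black}; that leaves white.
At row 1, column 6: row 1 has {red,blue,green,black,white}; column 6 has {red,blue}; that leaves yellow.
At row 3, column 3: row 3 has {red,blue,yellow,black,white}; column 3 has {blue,yellow}; that leaves green.
At row 4, column 3: row 4 has {red,blue,yellow,black}; column 3 has {blue,green,yellow}; that leaves white.
At row 4, column 6: row 4 has {red,blue,yellow,black,white}; column 6 has {red,blue,yellow}; that leaves green.
At row 5, column 4: row 5 has {green,yellow,white}; column 4 has {red,green,yellow,black,white}; that leaves blue.
At row 5, column 6: row 5 has {blue,green,yellow,white}; column 6 has {red,blue,green,yellow}; that leaves black.
At row 2, column 3: row 2 has {red,blue,green,yellow}; column 3 has {blue,green,yellow,white}; that leaves black.
At row 2, column 6: row 2 has {red,blue,green,yellow,black}; column 6 has {red,blue,green,yellow,black}; that leaves white.
At row 5, column 3: row 5 has {blue,green,yellow,black,white}; column 3 has {blue,green,yellow,black,white}; that leaves red.

black red blue white green yellow / blue green black red yellow white / white black green yellow blue red / yellow blue white black red green / green yellow red blue white black / red white yellow green black blue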